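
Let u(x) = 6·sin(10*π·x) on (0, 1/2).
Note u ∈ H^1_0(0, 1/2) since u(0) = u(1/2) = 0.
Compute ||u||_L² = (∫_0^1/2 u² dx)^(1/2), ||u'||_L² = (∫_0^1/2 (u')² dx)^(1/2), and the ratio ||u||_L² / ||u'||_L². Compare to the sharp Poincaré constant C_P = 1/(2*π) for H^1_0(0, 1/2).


||u||_L² / ||u'||_L² = 1/(10*π) < C_P = 1/(2*π).

u(x) = 6·sin(10*π·x), so u'(x) = 60*π*cos(10*π*x).
Writing u(x) = A·sin(kπx/L) with A = 6 and k = 5, use ∫_0^L sin²(kπx/L) dx = L/2 and ∫_0^L cos²(kπx/L) dx = L/2.
u² = 36·sin²(10*π·x) and (u')² = 3600*π^2·cos²(10*π·x), and each of sin², cos² integrates to L/2 = 1/4 over (0, 1/2).
∫_0^1/2 u² dx = 9, so ||u||_L² = 3.
∫_0^1/2 (u')² dx = 900*π^2, so ||u'||_L² = 30*π.
Ratio ||u||_L² / ||u'||_L² = 1/(10*π).
Sharp Poincaré constant on H^1_0(0, 1/2) is C_P = L/π = 1/(2*π), achieved by sin(2*π·x).
This is the k = 5 harmonic; the ratio L/(kπ) is strictly less than C_P = L/π, consistent with the sharp inequality ||u||_L² ≤ C_P ||u'||_L².


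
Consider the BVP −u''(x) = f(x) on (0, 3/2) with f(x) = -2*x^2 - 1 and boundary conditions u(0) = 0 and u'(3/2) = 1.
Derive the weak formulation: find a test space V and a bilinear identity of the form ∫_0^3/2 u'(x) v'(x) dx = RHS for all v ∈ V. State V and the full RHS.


V = {v ∈ H^1(0, 3/2) : v(0) = 0} (test functions vanish at x = 0 where u is specified); weak form: ∫_0^3/2 u'v' dx = ∫_0^3/2 (-2*x^2 - 1) v dx + v(3/2) for all v ∈ V.

Multiply both sides by a test function v and integrate from 0 to 3/2:
  ∫_0^3/2 −u''(x) v(x) dx = ∫_0^3/2 f(x) v(x) dx.
Integrate the LHS by parts once:
  ∫_0^3/2 −u'' v dx = −[u'(x) v(x)]_0^3/2 + ∫_0^3/2 u'(x) v'(x) dx.
Thus ∫_0^3/2 u'(x) v'(x) dx = ∫_0^3/2 f(x) v(x) dx + [u'(x) v(x)]_0^3/2.
Choose V so that boundary terms are either known or forced to vanish.
Mixed BC: u(0) = 0 (Dirichlet) and u'(3/2) = 1 (Neumann). Define V = {v ∈ H^1(0, 3/2) : v(0) = 0}. Then [u' v]_0^3/2 = u'(3/2)·v(3/2) − u'(0)·0 = v(3/2).
Weak formulation: find u (satisfying any essential BC) such that ∫_0^3/2 u'(x) v'(x) dx = ∫_0^3/2 f v dx + v(3/2) for all v ∈ V (Dirichlet at 0 absorbed into V; Neumann datum at x = 3/2 contributes the boundary term).
Substituting f(x) = -2*x^2 - 1, the right-hand side is ∫_0^3/2 (-2*x^2 - 1) v dx + v(3/2).


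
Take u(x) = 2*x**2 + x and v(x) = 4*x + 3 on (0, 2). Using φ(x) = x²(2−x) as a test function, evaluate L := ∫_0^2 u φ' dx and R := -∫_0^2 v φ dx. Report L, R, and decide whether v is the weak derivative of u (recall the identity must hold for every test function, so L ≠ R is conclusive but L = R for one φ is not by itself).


LHS = -116/15, RHS = -52/5. No, v is not the weak derivative of u.

u(x) = 2*x**2 + x, classical derivative u'(x) = 4*x + 1.
φ(x) = x²(2−x), so φ'(x) = x*(4 - 3*x).
Note φ(0) = φ(2) = 0, so the boundary term u·φ vanishes.
LHS = ∫_0^2 u(x) φ'(x) dx = ∫_0^2 (-6*x^4 + 5*x^3 + 4*x^2) dx. Term by term:
  ∫_0^2 -6*x^4 dx = -192/5;  ∫_0^2 5*x^3 dx = 20;  ∫_0^2 4*x^2 dx = 32/3.
Sum: -192/5 + 20 + 32/3 = -116/15.
So LHS = -116/15.
∫_0^2 v(x) φ(x) dx = ∫_0^2 (-4*x^4 + 5*x^3 + 6*x^2) dx. Term by term:
  ∫_0^2 -4*x^4 dx = -128/5;  ∫_0^2 5*x^3 dx = 20;  ∫_0^2 6*x^2 dx = 16.
Sum: -128/5 + 20 + 16 = 52/5.
So RHS = -∫_0^2 v(x) φ(x) dx = -52/5.
LHS − RHS = 8/3 ≠ 0, so the identity fails.
(For a valid weak derivative the identity must hold for EVERY test function, in particular this one. The failure shows v is NOT the weak derivative of u.)
Correct weak derivative would be u'(x) = 4*x + 1.


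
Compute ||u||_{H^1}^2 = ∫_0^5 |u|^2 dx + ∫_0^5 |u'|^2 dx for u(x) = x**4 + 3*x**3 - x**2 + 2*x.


||u||_{H^1}^2 = 250922465/252

The H^1 norm (squared) on an interval (0, L) is
  ||u||_{H^1}^2 = ∫_0^L u(x)^2 dx + ∫_0^L u'(x)^2 dx.
Compute u'(x) = 4*x**3 + 9*x**2 - 2*x + 2.
Then u(x)^2 = x**8 + 6*x**7 + 7*x**6 - 2*x**5 + 13*x**4 - 4*x**3 + 4*x**2 and u'(x)^2 = 16*x**6 + 72*x**5 + 65*x**4 - 20*x**3 + 40*x**2 - 8*x + 4.
Integrate each monomial from 0 to 5 using ∫_0^5 c·x^n dx = c·5^(n+1)/(n+1):
  ∫_0^5 u(x)^2 dx = ∫_0^5 (x^8 + 6*x^7 + 7*x^6 - 2*x^5 + 13*x^4 - 4*x^3 + 4*x^2) dx. Term by term:
    ∫_0^5 x^8 dx = 1953125/9;  ∫_0^5 6*x^7 dx = 1171875/4;  ∫_0^5 7*x^6 dx = 78125;
    ∫_0^5 -2*x^5 dx = -15625/3;  ∫_0^5 13*x^4 dx = 8125;  ∫_0^5 -4*x^3 dx = -625;
    ∫_0^5 4*x^2 dx = 500/3.
  Sum: 1953125/9 + 1171875/4 + 78125 − 15625/3 + 8125 − 625 + 500/3 = 21260375/36.
  ∫_0^5 u'(x)^2 dx = ∫_0^5 (16*x^6 + 72*x^5 + 65*x^4 - 20*x^3 + 40*x^2 - 8*x + 4) dx. Term by term:
    ∫_0^5 16*x^6 dx = 1250000/7;  ∫_0^5 72*x^5 dx = 187500;  ∫_0^5 65*x^4 dx = 40625;
    ∫_0^5 -20*x^3 dx = -3125;  ∫_0^5 40*x^2 dx = 5000/3;  ∫_0^5 -8*x dx = -100;
    ∫_0^5 4 dx = 20.
  Sum: 1250000/7 + 187500 + 40625 − 3125 + 5000/3 − 100 + 20 = 8508320/21.
Adding: ||u||_{H^1}^2 = 21260375/36 + 8508320/21 = 250922465/252.


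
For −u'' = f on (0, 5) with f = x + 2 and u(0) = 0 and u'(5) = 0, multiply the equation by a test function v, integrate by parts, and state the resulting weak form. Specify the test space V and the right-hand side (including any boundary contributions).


V = {v ∈ H^1(0, 5) : v(0) = 0} (test functions vanish at x = 0 where u is specified); weak form: ∫_0^5 u'v' dx = ∫_0^5 (x + 2) v dx for all v ∈ V.

Multiply both sides by a test function v and integrate from 0 to 5:
  ∫_0^5 −u''(x) v(x) dx = ∫_0^5 f(x) v(x) dx.
Integrate the LHS by parts once:
  ∫_0^5 −u'' v dx = −[u'(x) v(x)]_0^5 + ∫_0^5 u'(x) v'(x) dx.
Thus ∫_0^5 u'(x) v'(x) dx = ∫_0^5 f(x) v(x) dx + [u'(x) v(x)]_0^5.
Choose V so that boundary terms are either known or forced to vanish.
Mixed BC: u(0) = 0 (Dirichlet) and u'(5) = 0 (Neumann). Define V = {v ∈ H^1(0, 5) : v(0) = 0}. Then [u' v]_0^5 = u'(5)·v(5) − u'(0)·0 = 0.
Weak formulation: find u (satisfying any essential BC) such that ∫_0^5 u'(x) v'(x) dx = ∫_0^5 f v dx for all v ∈ V (Dirichlet at 0 absorbed into V; the Neumann datum at x = 5 is zero, so no boundary term remains).
Substituting f(x) = x + 2, the right-hand side is ∫_0^5 (x + 2) v dx.


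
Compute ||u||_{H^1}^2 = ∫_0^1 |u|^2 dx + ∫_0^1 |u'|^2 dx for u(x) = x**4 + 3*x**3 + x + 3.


||u||_{H^1}^2 = 77111/1260

The H^1 norm (squared) on an interval (0, L) is
  ||u||_{H^1}^2 = ∫_0^L u(x)^2 dx + ∫_0^L u'(x)^2 dx.
Compute u'(x) = 4*x**3 + 9*x**2 + 1.
Then u(x)^2 = x**8 + 6*x**7 + 9*x**6 + 2*x**5 + 12*x**4 + 18*x**3 + x**2 + 6*x + 9 and u'(x)^2 = 16*x**6 + 72*x**5 + 81*x**4 + 8*x**3 + 18*x**2 + 1.
Integrate each monomial from 0 to 1 using ∫_0^1 c·x^n dx = c·1^(n+1)/(n+1):
  ∫_0^1 u(x)^2 dx = ∫_0^1 (x^8 + 6*x^7 + 9*x^6 + 2*x^5 + 12*x^4 + 18*x^3 + x^2 + 6*x + 9) dx. Term by term:
    ∫_0^1 x^8 dx = 1/9;  ∫_0^1 6*x^7 dx = 3/4;  ∫_0^1 9*x^6 dx = 9/7;
    ∫_0^1 2*x^5 dx = 1/3;  ∫_0^1 12*x^4 dx = 12/5;  ∫_0^1 18*x^3 dx = 9/2;
    ∫_0^1 x^2 dx = 1/3;  ∫_0^1 6*x dx = 3;  ∫_0^1 9 dx = 9.
  Sum: 1/9 + 3/4 + 9/7 + 1/3 + 12/5 + 9/2 + 1/3 + 3 + 9 = 27359/1260.
  ∫_0^1 u'(x)^2 dx = ∫_0^1 (16*x^6 + 72*x^5 + 81*x^4 + 8*x^3 + 18*x^2 + 1) dx. Term by term:
    ∫_0^1 16*x^6 dx = 16/7;  ∫_0^1 72*x^5 dx = 12;  ∫_0^1 81*x^4 dx = 81/5;
    ∫_0^1 8*x^3 dx = 2;  ∫_0^1 18*x^2 dx = 6;  ∫_0^1 1 dx = 1.
  Sum: 16/7 + 12 + 81/5 + 2 + 6 + 1 = 1382/35.
Adding: ||u||_{H^1}^2 = 27359/1260 + 1382/35 = 77111/1260.


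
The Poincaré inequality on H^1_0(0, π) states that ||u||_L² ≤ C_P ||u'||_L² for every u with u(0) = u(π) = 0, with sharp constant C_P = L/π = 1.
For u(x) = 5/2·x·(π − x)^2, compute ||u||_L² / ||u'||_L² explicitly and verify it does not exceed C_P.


||u||_L² / ||u'||_L² = sqrt(14)*π/14 < C_P = 1.

u(x) = 5/2·x·(π − x)^2, so u'(x) = 5*(x - π)*(3*x - π)/2.
u(x) = 5/2·x·(π − x)^2 vanishes at x = 0 and x = π, so u ∈ H^1_0(0, π). Differentiate via the product rule and integrate the resulting polynomials term by term.
  ∫_0^π u² dx = ∫_0^π (25*x^6/4 - 25*π*x^5 + 75*π^2*x^4/2 - 25*π^3*x^3 + 25*π^4*x^2/4) dx. Term by term:
    ∫_0^π 25*x^6/4 dx = 25*π^7/28;  ∫_0^π -25*π*x^5 dx = -25*π^7/6;  ∫_0^π 75*π^2*x^4/2 dx = 15*π^7/2;
    ∫_0^π -25*π^3*x^3 dx = -25*π^7/4;  ∫_0^π 25*π^4*x^2/4 dx = 25*π^7/12.
  Sum: 25*π^7/28 − 25*π^7/6 + 15*π^7/2 − 25*π^7/4 + 25*π^7/12 = 5*π^7/84.
  ∫_0^π (u')² dx = ∫_0^π (225*x^4/4 - 150*π*x^3 + 275*π^2*x^2/2 - 50*π^3*x + 25*π^4/4) dx. Term by term:
    ∫_0^π 225*x^4/4 dx = 45*π^5/4;  ∫_0^π -150*π*x^3 dx = -75*π^5/2;  ∫_0^π 275*π^2*x^2/2 dx = 275*π^5/6;
    ∫_0^π -50*π^3*x dx = -25*π^5;  ∫_0^π 25*π^4/4 dx = 25*π^5/4.
  Sum: 45*π^5/4 − 75*π^5/2 + 275*π^5/6 − 25*π^5 + 25*π^5/4 = 5*π^5/6.
∫_0^π u² dx = 5*π^7/84, so ||u||_L² = sqrt(105)*π^(7/2)/42.
∫_0^π (u')² dx = 5*π^5/6, so ||u'||_L² = sqrt(30)*π^(5/2)/6.
Ratio ||u||_L² / ||u'||_L² = sqrt(14)*π/14.
Sharp Poincaré constant on H^1_0(0, π) is C_P = L/π = 1, achieved by sin(x).
A polynomial bump cannot attain the sharp Poincaré constant (only the first sine eigenfunction does), so the ratio is strictly less than C_P, consistent with ||u||_L² ≤ C_P ||u'||_L².


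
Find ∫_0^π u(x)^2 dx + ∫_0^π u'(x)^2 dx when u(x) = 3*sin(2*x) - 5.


||u||_{H^1(0,π)}^2 = 95*π/2

u'(x) = 6*cos(2*x).
Expand u² and (u')² and integrate term by term on (0, π), using: for integers n ≥ 1, ∫_0^π sin²(nx) dx = ∫_0^π cos²(nx) dx = π/2; for n ≠ n', ∫_0^π sin(nx)sin(n'x) dx = ∫_0^π cos(nx)cos(n'x) dx = 0; and by product-to-sum, ∫_0^π sin(nx)cos(n'x) dx = ½∫_0^π [sin((n+n')x) + sin((n−n')x)] dx, which is 0 when n+n' is even and 2n/(n²−n'²) when n+n' is odd (it need not vanish on (0, π)). For the constant mode: ∫_0^π 1 dx = π, ∫_0^π cos(nx) dx = 0, ∫_0^π sin(nx) dx = (1−(−1)^n)/n.
  u² squared terms: (-5)²·∫1 dx = 25·π = 25*π;  (3)²·∫sin(2x)² dx = 9·π/2 = 9*π/2.
  u² cross terms: 2·(-5)·(3)·∫1·sin(2x) dx = -30·(0) = 0.
  So ∫_0^π u² dx = 25*π + 9*π/2 + 0 = 59*π/2.
  (u')² squared terms: (6)²·∫cos(2x)² dx = 36·π/2 = 18*π.
  So ∫_0^π (u')² dx = 18*π.
||u||_{H^1}^2 = (59*π/2) + (18*π) = 95*π/2.


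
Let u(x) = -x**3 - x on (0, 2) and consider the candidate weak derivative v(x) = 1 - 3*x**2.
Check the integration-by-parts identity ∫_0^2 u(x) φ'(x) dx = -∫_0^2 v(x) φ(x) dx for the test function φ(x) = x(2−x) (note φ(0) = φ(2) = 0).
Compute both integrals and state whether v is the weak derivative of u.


LHS = 92/15, RHS = 52/15. No, v is not the weak derivative of u.

u(x) = -x**3 - x, classical derivative u'(x) = -3*x**2 - 1.
φ(x) = x(2−x), so φ'(x) = 2 - 2*x.
Note φ(0) = φ(2) = 0, so the boundary term u·φ vanishes.
LHS = ∫_0^2 u(x) φ'(x) dx = ∫_0^2 (2*x^4 - 2*x^3 + 2*x^2 - 2*x) dx. Term by term:
  ∫_0^2 2*x^4 dx = 64/5;  ∫_0^2 -2*x^3 dx = -8;  ∫_0^2 2*x^2 dx = 16/3;
  ∫_0^2 -2*x dx = -4.
Sum: 64/5 − 8 + 16/3 − 4 = 92/15.
So LHS = 92/15.
∫_0^2 v(x) φ(x) dx = ∫_0^2 (3*x^4 - 6*x^3 - x^2 + 2*x) dx. Term by term:
  ∫_0^2 3*x^4 dx = 96/5;  ∫_0^2 -6*x^3 dx = -24;  ∫_0^2 -x^2 dx = -8/3;
  ∫_0^2 2*x dx = 4.
Sum: 96/5 − 24 − 8/3 + 4 = -52/15.
So RHS = -∫_0^2 v(x) φ(x) dx = 52/15.
LHS − RHS = 8/3 ≠ 0, so the identity fails.
(For a valid weak derivative the identity must hold for EVERY test function, in particular this one. The failure shows v is NOT the weak derivative of u.)
Correct weak derivative would be u'(x) = -3*x**2 - 1.


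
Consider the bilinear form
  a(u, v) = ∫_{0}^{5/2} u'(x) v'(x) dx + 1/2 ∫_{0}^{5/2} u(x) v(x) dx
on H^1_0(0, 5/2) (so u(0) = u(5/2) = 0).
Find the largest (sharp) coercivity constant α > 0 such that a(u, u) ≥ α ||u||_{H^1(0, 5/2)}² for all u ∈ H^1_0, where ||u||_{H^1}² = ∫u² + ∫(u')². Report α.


α = (25 + 8*π^2)/(2*(25 + 4*π^2))

Coercivity of a(·,·) on H^1_0(0, 5/2) means a(u, u) ≥ α ||u||_{H^1}² for every u ∈ H^1_0.
The interval has length L = 5/2, and Poincaré/coercivity depend only on L. Here a(u, u) = ∫(u')² + (1/2)·∫u².
Here 0 < c = 1/2 < 1. The condition a(u,u) ≥ α||u||_{H^1}² reads (1−α)∫(u')² ≥ (α−c)∫u². Any admissible α is ≤ 1 (rapidly oscillating u have ∫u²/∫(u')² → 0), and α = 1 would force 0 ≥ (1−c)∫u², impossible since c < 1; so 1−α > 0. By the sharp Poincaré inequality on H^1_0 of an interval of length L, ∫(u')² ≥ (π/L)²∫u² with equality for the first sine mode sin(π(x−x₀)/L) (x₀ the left endpoint), so the inequality holds for all u iff (1−α)(π/L)² ≥ α − c, i.e. α ≤ ((π/L)² + c)/((π/L)² + 1) = (1 + c(L/π)²)/(1 + (L/π)²). With (π/L)² = 4*π^2/25 and c = 1/2, the largest admissible constant is α = ((π/L)² + c)/((π/L)² + 1).
Simplifying, α = (25 + 8*π^2)/(2*(25 + 4*π^2)).


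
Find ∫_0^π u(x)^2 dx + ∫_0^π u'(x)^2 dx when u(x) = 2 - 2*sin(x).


||u||_{H^1(0,π)}^2 = -16 + 8*π

u'(x) = -2*cos(x).
Expand u² and (u')² and integrate term by term on (0, π), using: for integers n ≥ 1, ∫_0^π sin²(nx) dx = ∫_0^π cos²(nx) dx = π/2; for n ≠ n', ∫_0^π sin(nx)sin(n'x) dx = ∫_0^π cos(nx)cos(n'x) dx = 0; and by product-to-sum, ∫_0^π sin(nx)cos(n'x) dx = ½∫_0^π [sin((n+n')x) + sin((n−n')x)] dx, which is 0 when n+n' is even and 2n/(n²−n'²) when n+n' is odd (it need not vanish on (0, π)). For the constant mode: ∫_0^π 1 dx = π, ∫_0^π cos(nx) dx = 0, ∫_0^π sin(nx) dx = (1−(−1)^n)/n.
  u² squared terms: (2)²·∫1 dx = 4·π = 4*π;  (-2)²·∫sin(x)² dx = 4·π/2 = 2*π.
  u² cross terms: 2·(2)·(-2)·∫1·sin(x) dx = -8·(2) = -16.
  So ∫_0^π u² dx = 4*π + 2*π − 16 = -16 + 6*π.
  (u')² squared terms: (-2)²·∫cos(x)² dx = 4·π/2 = 2*π.
  So ∫_0^π (u')² dx = 2*π.
||u||_{H^1}^2 = (-16 + 6*π) + (2*π) = -16 + 8*π.


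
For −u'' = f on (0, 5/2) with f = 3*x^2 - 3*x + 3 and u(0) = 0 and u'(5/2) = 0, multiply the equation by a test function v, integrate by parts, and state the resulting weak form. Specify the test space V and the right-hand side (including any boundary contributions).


V = {v ∈ H^1(0, 5/2) : v(0) = 0} (test functions vanish at x = 0 where u is specified); weak form: ∫_0^5/2 u'v' dx = ∫_0^5/2 (3*x^2 - 3*x + 3) v dx for all v ∈ V.

Multiply both sides by a test function v and integrate from 0 to 5/2:
  ∫_0^5/2 −u''(x) v(x) dx = ∫_0^5/2 f(x) v(x) dx.
Integrate the LHS by parts once:
  ∫_0^5/2 −u'' v dx = −[u'(x) v(x)]_0^5/2 + ∫_0^5/2 u'(x) v'(x) dx.
Thus ∫_0^5/2 u'(x) v'(x) dx = ∫_0^5/2 f(x) v(x) dx + [u'(x) v(x)]_0^5/2.
Choose V so that boundary terms are either known or forced to vanish.
Mixed BC: u(0) = 0 (Dirichlet) and u'(5/2) = 0 (Neumann). Define V = {v ∈ H^1(0, 5/2) : v(0) = 0}. Then [u' v]_0^5/2 = u'(5/2)·v(5/2) − u'(0)·0 = 0.
Weak formulation: find u (satisfying any essential BC) such that ∫_0^5/2 u'(x) v'(x) dx = ∫_0^5/2 f v dx for all v ∈ V (Dirichlet at 0 absorbed into V; the Neumann datum at x = 5/2 is zero, so no boundary term remains).
Substituting f(x) = 3*x^2 - 3*x + 3, the right-hand side is ∫_0^5/2 (3*x^2 - 3*x + 3) v dx.


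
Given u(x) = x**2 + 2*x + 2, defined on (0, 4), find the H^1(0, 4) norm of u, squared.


||u||_{H^1}^2 = 4384/5

The H^1 norm (squared) on an interval (0, L) is
  ||u||_{H^1}^2 = ∫_0^L u(x)^2 dx + ∫_0^L u'(x)^2 dx.
Compute u'(x) = 2*x + 2.
Then u(x)^2 = x**4 + 4*x**3 + 8*x**2 + 8*x + 4 and u'(x)^2 = 4*x**2 + 8*x + 4.
Integrate each monomial from 0 to 4 using ∫_0^4 c·x^n dx = c·4^(n+1)/(n+1):
  ∫_0^4 u(x)^2 dx = ∫_0^4 (x^4 + 4*x^3 + 8*x^2 + 8*x + 4) dx. Term by term:
    ∫_0^4 x^4 dx = 1024/5;  ∫_0^4 4*x^3 dx = 256;  ∫_0^4 8*x^2 dx = 512/3;
    ∫_0^4 8*x dx = 64;  ∫_0^4 4 dx = 16.
  Sum: 1024/5 + 256 + 512/3 + 64 + 16 = 10672/15.
  ∫_0^4 u'(x)^2 dx = ∫_0^4 (4*x^2 + 8*x + 4) dx. Term by term:
    ∫_0^4 4*x^2 dx = 256/3;  ∫_0^4 8*x dx = 64;  ∫_0^4 4 dx = 16.
  Sum: 256/3 + 64 + 16 = 496/3.
Adding: ||u||_{H^1}^2 = 10672/15 + 496/3 = 4384/5.


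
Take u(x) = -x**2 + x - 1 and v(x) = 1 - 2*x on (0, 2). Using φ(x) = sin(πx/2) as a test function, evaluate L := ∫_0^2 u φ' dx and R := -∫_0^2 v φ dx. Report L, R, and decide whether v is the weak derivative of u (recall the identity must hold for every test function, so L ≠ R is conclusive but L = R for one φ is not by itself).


LHS = 4/π, RHS = 4/π. Yes, v = u' weakly.

u(x) = -x**2 + x - 1, classical derivative u'(x) = 1 - 2*x.
φ(x) = sin(πx/2), so φ'(x) = π*cos(π*x/2)/2.
Note φ(0) = φ(2) = 0, so the boundary term u·φ vanishes.
LHS = ∫_0^2 u(x) φ'(x) dx = ∫_0^2 (-π*x^2*cos(π*x/2)/2 + π*x*cos(π*x/2)/2 - π*cos(π*x/2)/2) dx. Term by term:
  ∫_0^2 -π*cos(π*x/2)/2 dx = 0;  ∫_0^2 π*x*cos(π*x/2)/2 dx = -4/π;  ∫_0^2 -π*x^2*cos(π*x/2)/2 dx = 8/π.
Sum: 0 − 4/π + 8/π = 4/π.
So LHS = 4/π.
∫_0^2 v(x) φ(x) dx = ∫_0^2 (-2*x*sin(π*x/2) + sin(π*x/2)) dx. Term by term:
  ∫_0^2 -2*x*sin(π*x/2) dx = -8/π;  ∫_0^2 sin(π*x/2) dx = 4/π.
Sum: -8/π + 4/π = -4/π.
So RHS = -∫_0^2 v(x) φ(x) dx = 4/π.
LHS = RHS, so the identity holds for this test φ.
Moreover u is smooth here and v(x) = u'(x) = 1 - 2*x pointwise, so the identity holds for every test function. Hence v is the weak derivative of u.


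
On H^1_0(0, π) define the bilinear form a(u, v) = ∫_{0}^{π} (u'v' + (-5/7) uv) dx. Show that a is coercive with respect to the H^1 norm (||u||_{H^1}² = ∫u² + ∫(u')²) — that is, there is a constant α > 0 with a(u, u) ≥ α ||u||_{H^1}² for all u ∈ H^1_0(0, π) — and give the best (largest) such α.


α = 1/7

Coercivity of a(·,·) on H^1_0(0, π) means a(u, u) ≥ α ||u||_{H^1}² for every u ∈ H^1_0.
The interval has length L = π, and Poincaré/coercivity depend only on L. Here a(u, u) = ∫(u')² + (-5/7)·∫u².
Here c = -5/7 < 0 with |c| < (π/L)² = 1, so coercivity still holds. The condition a(u,u) ≥ α||u||_{H^1}² reads (1−α)∫(u')² ≥ (α−c)∫u². Any admissible α is ≤ 1 (rapidly oscillating u have ∫u²/∫(u')² → 0), and α = 1 would force 0 ≥ (1−c)∫u², impossible since c < 1; so 1−α > 0. By the sharp Poincaré inequality on H^1_0 of an interval of length L, ∫(u')² ≥ (π/L)²∫u² with equality for the first sine mode sin(π(x−x₀)/L) (x₀ the left endpoint), so the inequality holds for all u iff (1−α)(π/L)² ≥ α − c, i.e. α ≤ ((π/L)² + c)/((π/L)² + 1) = (1 + c(L/π)²)/(1 + (L/π)²). (Direct route, valid since c ≤ 0: Poincaré gives c∫u² ≥ c(L/π)²∫(u')², so a(u,u) ≥ (1 + c(L/π)²)∫(u')², while ||u||_{H^1}² ≤ (1 + (L/π)²)∫(u')²; dividing yields the same α.) With (π/L)² = 1 and c = -5/7, the largest admissible constant is α = ((π/L)² + c)/((π/L)² + 1).
Simplifying, α = 1/7.


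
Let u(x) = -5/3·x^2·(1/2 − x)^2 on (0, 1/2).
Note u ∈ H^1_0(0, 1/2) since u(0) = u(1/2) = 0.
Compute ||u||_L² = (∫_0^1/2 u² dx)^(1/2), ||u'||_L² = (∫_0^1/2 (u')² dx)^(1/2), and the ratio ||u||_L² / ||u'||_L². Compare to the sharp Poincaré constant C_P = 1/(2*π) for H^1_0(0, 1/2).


||u||_L² / ||u'||_L² = sqrt(3)/12 < C_P = 1/(2*π).

u(x) = -5/3·x^2·(1/2 − x)^2, so u'(x) = 5*x*(-8*x^2 + 6*x - 1)/6.
u(x) = -5/3·x^2·(1/2 − x)^2 vanishes at x = 0 and x = 1/2, so u ∈ H^1_0(0, 1/2). Differentiate via the product rule and integrate the resulting polynomials term by term.
  ∫_0^1/2 u² dx = ∫_0^1/2 (25*x^8/9 - 50*x^7/9 + 25*x^6/6 - 25*x^5/18 + 25*x^4/144) dx. Term by term:
    ∫_0^1/2 25*x^8/9 dx = 25/41472;  ∫_0^1/2 -50*x^7/9 dx = -25/9216;  ∫_0^1/2 25*x^6/6 dx = 25/5376;
    ∫_0^1/2 -25*x^5/18 dx = -25/6912;  ∫_0^1/2 25*x^4/144 dx = 5/4608.
  Sum: 25/41472 − 25/9216 + 25/5376 − 25/6912 + 5/4608 = 5/580608.
  ∫_0^1/2 (u')² dx = ∫_0^1/2 (400*x^6/9 - 200*x^5/3 + 325*x^4/9 - 25*x^3/3 + 25*x^2/36) dx. Term by term:
    ∫_0^1/2 400*x^6/9 dx = 25/504;  ∫_0^1/2 -200*x^5/3 dx = -25/144;  ∫_0^1/2 325*x^4/9 dx = 65/288;
    ∫_0^1/2 -25*x^3/3 dx = -25/192;  ∫_0^1/2 25*x^2/36 dx = 25/864.
  Sum: 25/504 − 25/144 + 65/288 − 25/192 + 25/864 = 5/12096.
∫_0^1/2 u² dx = 5/580608, so ||u||_L² = sqrt(35)/2016.
∫_0^1/2 (u')² dx = 5/12096, so ||u'||_L² = sqrt(105)/504.
Ratio ||u||_L² / ||u'||_L² = sqrt(3)/12.
Sharp Poincaré constant on H^1_0(0, 1/2) is C_P = L/π = 1/(2*π), achieved by sin(2*π·x).
A polynomial bump cannot attain the sharp Poincaré constant (only the first sine eigenfunction does), so the ratio is strictly less than C_P, consistent with ||u||_L² ≤ C_P ||u'||_L².


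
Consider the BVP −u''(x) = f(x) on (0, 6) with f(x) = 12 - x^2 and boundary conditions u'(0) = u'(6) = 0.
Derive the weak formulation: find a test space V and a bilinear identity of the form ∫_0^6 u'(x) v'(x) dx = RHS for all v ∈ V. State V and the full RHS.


V = H^1(0, 6) (no boundary constraint on v; u is determined up to an additive constant); weak form: ∫_0^6 u'v' dx = ∫_0^6 (12 - x^2) v dx for all v ∈ V.

Multiply both sides by a test function v and integrate from 0 to 6:
  ∫_0^6 −u''(x) v(x) dx = ∫_0^6 f(x) v(x) dx.
Integrate the LHS by parts once:
  ∫_0^6 −u'' v dx = −[u'(x) v(x)]_0^6 + ∫_0^6 u'(x) v'(x) dx.
Thus ∫_0^6 u'(x) v'(x) dx = ∫_0^6 f(x) v(x) dx + [u'(x) v(x)]_0^6.
Choose V so that boundary terms are either known or forced to vanish.
u has homogeneous Neumann: u'(0) = u'(6) = 0. So [u' v]_0^6 = 0·v(6) − 0·v(0) = 0 for any v; take V = H^1(0, 6).
Weak formulation: find u (satisfying any essential BC) such that ∫_0^6 u'(x) v'(x) dx = ∫_0^6 f v dx for all v ∈ V (homogeneous Neumann, so boundary terms vanish).
Substituting f(x) = 12 - x^2, the right-hand side is ∫_0^6 (12 - x^2) v dx.
Compatibility check (pure Neumann): taking v ≡ 1 ∈ V gives 0 = ∫_0^6 f dx + (0) − (0), i.e. ∫_0^6 f dx must equal u'(0) − u'(6) = 0. Indeed ∫_0^6 (12 - x^2) dx = 0, so the data are compatible. The solution is then unique only up to an additive constant (fix it e.g. by requiring ∫_0^6 u dx = 0).


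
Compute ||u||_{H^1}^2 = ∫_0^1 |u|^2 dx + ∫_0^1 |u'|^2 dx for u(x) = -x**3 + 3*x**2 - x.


||u||_{H^1}^2 = 83/42

The H^1 norm (squared) on an interval (0, L) is
  ||u||_{H^1}^2 = ∫_0^L u(x)^2 dx + ∫_0^L u'(x)^2 dx.
Compute u'(x) = -3*x**2 + 6*x - 1.
Then u(x)^2 = x**6 - 6*x**5 + 11*x**4 - 6*x**3 + x**2 and u'(x)^2 = 9*x**4 - 36*x**3 + 42*x**2 - 12*x + 1.
Integrate each monomial from 0 to 1 using ∫_0^1 c·x^n dx = c·1^(n+1)/(n+1):
  ∫_0^1 u(x)^2 dx = ∫_0^1 (x^6 - 6*x^5 + 11*x^4 - 6*x^3 + x^2) dx. Term by term:
    ∫_0^1 x^6 dx = 1/7;  ∫_0^1 -6*x^5 dx = -1;  ∫_0^1 11*x^4 dx = 11/5;
    ∫_0^1 -6*x^3 dx = -3/2;  ∫_0^1 x^2 dx = 1/3.
  Sum: 1/7 − 1 + 11/5 − 3/2 + 1/3 = 37/210.
  ∫_0^1 u'(x)^2 dx = ∫_0^1 (9*x^4 - 36*x^3 + 42*x^2 - 12*x + 1) dx. Term by term:
    ∫_0^1 9*x^4 dx = 9/5;  ∫_0^1 -36*x^3 dx = -9;  ∫_0^1 42*x^2 dx = 14;
    ∫_0^1 -12*x dx = -6;  ∫_0^1 1 dx = 1.
  Sum: 9/5 − 9 + 14 − 6 + 1 = 9/5.
Adding: ||u||_{H^1}^2 = 37/210 + 9/5 = 83/42.


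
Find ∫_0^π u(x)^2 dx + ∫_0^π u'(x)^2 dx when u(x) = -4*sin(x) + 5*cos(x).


||u||_{H^1(0,π)}^2 = 41*π

u'(x) = -5*sin(x) - 4*cos(x).
Expand u² and (u')² and integrate term by term on (0, π), using: for integers n ≥ 1, ∫_0^π sin²(nx) dx = ∫_0^π cos²(nx) dx = π/2; for n ≠ n', ∫_0^π sin(nx)sin(n'x) dx = ∫_0^π cos(nx)cos(n'x) dx = 0; and by product-to-sum, ∫_0^π sin(nx)cos(n'x) dx = ½∫_0^π [sin((n+n')x) + sin((n−n')x)] dx, which is 0 when n+n' is even and 2n/(n²−n'²) when n+n' is odd (it need not vanish on (0, π)).
  u² squared terms: (-4)²·∫sin(x)² dx = 16·π/2 = 8*π;  (5)²·∫cos(x)² dx = 25·π/2 = 25*π/2.
  u² cross terms: 2·(-4)·(5)·∫sin(x)·cos(x) dx = -40·(0) = 0.
  So ∫_0^π u² dx = 8*π + 25*π/2 + 0 = 41*π/2.
  (u')² squared terms: (-5)²·∫sin(x)² dx = 25·π/2 = 25*π/2;  (-4)²·∫cos(x)² dx = 16·π/2 = 8*π.
  (u')² cross terms: 2·(-5)·(-4)·∫sin(x)·cos(x) dx = 40·(0) = 0.
  So ∫_0^π (u')² dx = 25*π/2 + 8*π + 0 = 41*π/2.
||u||_{H^1}^2 = (41*π/2) + (41*π/2) = 41*π.


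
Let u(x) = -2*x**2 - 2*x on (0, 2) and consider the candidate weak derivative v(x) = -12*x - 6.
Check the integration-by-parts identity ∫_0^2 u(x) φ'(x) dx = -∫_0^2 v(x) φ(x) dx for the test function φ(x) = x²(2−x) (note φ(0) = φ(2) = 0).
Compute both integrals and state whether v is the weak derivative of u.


LHS = 136/15, RHS = 136/5. No, v is not the weak derivative of u.

u(x) = -2*x**2 - 2*x, classical derivative u'(x) = -4*x - 2.
φ(x) = x²(2−x), so φ'(x) = x*(4 - 3*x).
Note φ(0) = φ(2) = 0, so the boundary term u·φ vanishes.
LHS = ∫_0^2 u(x) φ'(x) dx = ∫_0^2 (6*x^4 - 2*x^3 - 8*x^2) dx. Term by term:
  ∫_0^2 6*x^4 dx = 192/5;  ∫_0^2 -2*x^3 dx = -8;  ∫_0^2 -8*x^2 dx = -64/3.
Sum: 192/5 − 8 − 64/3 = 136/15.
So LHS = 136/15.
∫_0^2 v(x) φ(x) dx = ∫_0^2 (12*x^4 - 18*x^3 - 12*x^2) dx. Term by term:
  ∫_0^2 12*x^4 dx = 384/5;  ∫_0^2 -18*x^3 dx = -72;  ∫_0^2 -12*x^2 dx = -32.
Sum: 384/5 − 72 − 32 = -136/5.
So RHS = -∫_0^2 v(x) φ(x) dx = 136/5.
LHS − RHS = -272/15 ≠ 0, so the identity fails.
(For a valid weak derivative the identity must hold for EVERY test function, in particular this one. The failure shows v is NOT the weak derivative of u.)
Correct weak derivative would be u'(x) = -4*x - 2.


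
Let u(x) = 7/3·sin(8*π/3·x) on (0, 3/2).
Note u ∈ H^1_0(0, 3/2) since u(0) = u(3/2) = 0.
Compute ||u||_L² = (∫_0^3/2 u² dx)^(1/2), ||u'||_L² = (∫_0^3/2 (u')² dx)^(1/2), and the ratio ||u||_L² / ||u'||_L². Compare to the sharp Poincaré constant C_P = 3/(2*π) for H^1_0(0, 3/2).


||u||_L² / ||u'||_L² = 3/(8*π) < C_P = 3/(2*π).

u(x) = 7/3·sin(8*π/3·x), so u'(x) = 56*π*cos(8*π*x/3)/9.
Writing u(x) = A·sin(kπx/L) with A = 7/3 and k = 4, use ∫_0^L sin²(kπx/L) dx = L/2 and ∫_0^L cos²(kπx/L) dx = L/2.
u² = 49/9·sin²(8*π/3·x) and (u')² = 3136*π^2/81·cos²(8*π/3·x), and each of sin², cos² integrates to L/2 = 3/4 over (0, 3/2).
∫_0^3/2 u² dx = 49/12, so ||u||_L² = 7*sqrt(3)/6.
∫_0^3/2 (u')² dx = 784*π^2/27, so ||u'||_L² = 28*sqrt(3)*π/9.
Ratio ||u||_L² / ||u'||_L² = 3/(8*π).
Sharp Poincaré constant on H^1_0(0, 3/2) is C_P = L/π = 3/(2*π), achieved by sin(2*π/3·x).
This is the k = 4 harmonic; the ratio L/(kπ) is strictly less than C_P = L/π, consistent with the sharp inequality ||u||_L² ≤ C_P ||u'||_L².


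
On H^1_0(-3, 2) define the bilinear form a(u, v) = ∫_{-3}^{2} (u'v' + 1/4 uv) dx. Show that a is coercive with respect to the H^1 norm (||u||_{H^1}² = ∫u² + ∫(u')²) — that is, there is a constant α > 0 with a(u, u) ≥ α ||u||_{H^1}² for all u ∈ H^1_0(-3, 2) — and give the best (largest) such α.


α = (25/4 + π^2)/(π^2 + 25)

Coercivity of a(·,·) on H^1_0(-3, 2) means a(u, u) ≥ α ||u||_{H^1}² for every u ∈ H^1_0.
The interval has length L = 5, and Poincaré/coercivity depend only on L. Here a(u, u) = ∫(u')² + (1/4)·∫u².
Here 0 < c = 1/4 < 1. The condition a(u,u) ≥ α||u||_{H^1}² reads (1−α)∫(u')² ≥ (α−c)∫u². Any admissible α is ≤ 1 (rapidly oscillating u have ∫u²/∫(u')² → 0), and α = 1 would force 0 ≥ (1−c)∫u², impossible since c < 1; so 1−α > 0. By the sharp Poincaré inequality on H^1_0 of an interval of length L, ∫(u')² ≥ (π/L)²∫u² with equality for the first sine mode sin(π(x−x₀)/L) (x₀ the left endpoint), so the inequality holds for all u iff (1−α)(π/L)² ≥ α − c, i.e. α ≤ ((π/L)² + c)/((π/L)² + 1) = (1 + c(L/π)²)/(1 + (L/π)²). With (π/L)² = π^2/25 and c = 1/4, the largest admissible constant is α = ((π/L)² + c)/((π/L)² + 1).
Simplifying, α = (25/4 + π^2)/(π^2 + 25).


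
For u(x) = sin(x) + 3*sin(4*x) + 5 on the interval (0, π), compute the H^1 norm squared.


||u||_{H^1(0,π)}^2 = 20 + 205*π/2

u'(x) = cos(x) + 12*cos(4*x).
Expand u² and (u')² and integrate term by term on (0, π), using: for integers n ≥ 1, ∫_0^π sin²(nx) dx = ∫_0^π cos²(nx) dx = π/2; for n ≠ n', ∫_0^π sin(nx)sin(n'x) dx = ∫_0^π cos(nx)cos(n'x) dx = 0; and by product-to-sum, ∫_0^π sin(nx)cos(n'x) dx = ½∫_0^π [sin((n+n')x) + sin((n−n')x)] dx, which is 0 when n+n' is even and 2n/(n²−n'²) when n+n' is odd (it need not vanish on (0, π)). For the constant mode: ∫_0^π 1 dx = π, ∫_0^π cos(nx) dx = 0, ∫_0^π sin(nx) dx = (1−(−1)^n)/n.
  u² squared terms: (5)²·∫1 dx = 25·π = 25*π;  (3)²·∫sin(4x)² dx = 9·π/2 = 9*π/2;  (1)²·∫sin(x)² dx = 1·π/2 = π/2.
  u² cross terms: 2·(5)·(3)·∫1·sin(4x) dx = 30·(0) = 0;  2·(5)·(1)·∫1·sin(x) dx = 10·(2) = 20;  2·(3)·(1)·∫sin(4x)·sin(x) dx = 6·(0) = 0.
  So ∫_0^π u² dx = 25*π + 9*π/2 + π/2 + 0 + 20 + 0 = 20 + 30*π.
  (u')² squared terms: (12)²·∫cos(4x)² dx = 144·π/2 = 72*π;  (1)²·∫cos(x)² dx = 1·π/2 = π/2.
  (u')² cross terms: 2·(12)·(1)·∫cos(4x)·cos(x) dx = 24·(0) = 0.
  So ∫_0^π (u')² dx = 72*π + π/2 + 0 = 145*π/2.
||u||_{H^1}^2 = (20 + 30*π) + (145*π/2) = 20 + 205*π/2.


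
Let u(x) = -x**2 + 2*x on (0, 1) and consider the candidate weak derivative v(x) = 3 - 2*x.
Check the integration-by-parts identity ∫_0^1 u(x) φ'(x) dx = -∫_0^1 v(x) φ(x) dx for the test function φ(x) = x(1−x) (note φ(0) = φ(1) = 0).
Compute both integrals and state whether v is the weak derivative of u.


LHS = -1/6, RHS = -1/3. No, v is not the weak derivative of u.

u(x) = -x**2 + 2*x, classical derivative u'(x) = 2 - 2*x.
φ(x) = x(1−x), so φ'(x) = 1 - 2*x.
Note φ(0) = φ(1) = 0, so the boundary term u·φ vanishes.
LHS = ∫_0^1 u(x) φ'(x) dx = ∫_0^1 (2*x^3 - 5*x^2 + 2*x) dx. Term by term:
  ∫_0^1 2*x^3 dx = 1/2;  ∫_0^1 -5*x^2 dx = -5/3;  ∫_0^1 2*x dx = 1.
Sum: 1/2 − 5/3 + 1 = -1/6.
So LHS = -1/6.
∫_0^1 v(x) φ(x) dx = ∫_0^1 (2*x^3 - 5*x^2 + 3*x) dx. Term by term:
  ∫_0^1 2*x^3 dx = 1/2;  ∫_0^1 -5*x^2 dx = -5/3;  ∫_0^1 3*x dx = 3/2.
Sum: 1/2 − 5/3 + 3/2 = 1/3.
So RHS = -∫_0^1 v(x) φ(x) dx = -1/3.
LHS − RHS = 1/6 ≠ 0, so the identity fails.
(For a valid weak derivative the identity must hold for EVERY test function, in particular this one. The failure shows v is NOT the weak derivative of u.)
Correct weak derivative would be u'(x) = 2 - 2*x.


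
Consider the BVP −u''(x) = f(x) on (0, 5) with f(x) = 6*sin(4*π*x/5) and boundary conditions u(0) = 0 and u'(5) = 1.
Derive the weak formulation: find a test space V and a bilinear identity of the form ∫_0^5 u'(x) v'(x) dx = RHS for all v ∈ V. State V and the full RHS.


V = {v ∈ H^1(0, 5) : v(0) = 0} (test functions vanish at x = 0 where u is specified); weak form: ∫_0^5 u'v' dx = ∫_0^5 (6*sin(4*π*x/5)) v dx + v(5) for all v ∈ V.

Multiply both sides by a test function v and integrate from 0 to 5:
  ∫_0^5 −u''(x) v(x) dx = ∫_0^5 f(x) v(x) dx.
Integrate the LHS by parts once:
  ∫_0^5 −u'' v dx = −[u'(x) v(x)]_0^5 + ∫_0^5 u'(x) v'(x) dx.
Thus ∫_0^5 u'(x) v'(x) dx = ∫_0^5 f(x) v(x) dx + [u'(x) v(x)]_0^5.
Choose V so that boundary terms are either known or forced to vanish.
Mixed BC: u(0) = 0 (Dirichlet) and u'(5) = 1 (Neumann). Define V = {v ∈ H^1(0, 5) : v(0) = 0}. Then [u' v]_0^5 = u'(5)·v(5) − u'(0)·0 = v(5).
Weak formulation: find u (satisfying any essential BC) such that ∫_0^5 u'(x) v'(x) dx = ∫_0^5 f v dx + v(5) for all v ∈ V (Dirichlet at 0 absorbed into V; Neumann datum at x = 5 contributes the boundary term).
Substituting f(x) = 6*sin(4*π*x/5), the right-hand side is ∫_0^5 (6*sin(4*π*x/5)) v dx + v(5).


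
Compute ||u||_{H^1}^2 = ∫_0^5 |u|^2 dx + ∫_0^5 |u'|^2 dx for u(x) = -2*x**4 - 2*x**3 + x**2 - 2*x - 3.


||u||_{H^1}^2 = 141920495/63

The H^1 norm (squared) on an interval (0, L) is
  ||u||_{H^1}^2 = ∫_0^L u(x)^2 dx + ∫_0^L u'(x)^2 dx.
Compute u'(x) = -8*x**3 - 6*x**2 + 2*x - 2.
Then u(x)^2 = 4*x**8 + 8*x**7 + 4*x**5 + 21*x**4 + 8*x**3 - 2*x**2 + 12*x + 9 and u'(x)^2 = 64*x**6 + 96*x**5 + 4*x**4 + 8*x**3 + 28*x**2 - 8*x + 4.
Integrate each monomial from 0 to 5 using ∫_0^5 c·x^n dx = c·5^(n+1)/(n+1):
  ∫_0^5 u(x)^2 dx = ∫_0^5 (4*x^8 + 8*x^7 + 4*x^5 + 21*x^4 + 8*x^3 - 2*x^2 + 12*x + 9) dx. Term by term:
    ∫_0^5 4*x^8 dx = 7812500/9;  ∫_0^5 8*x^7 dx = 390625;  ∫_0^5 4*x^5 dx = 31250/3;
    ∫_0^5 21*x^4 dx = 13125;  ∫_0^5 8*x^3 dx = 1250;  ∫_0^5 -2*x^2 dx = -250/3;
    ∫_0^5 12*x dx = 150;  ∫_0^5 9 dx = 45.
  Sum: 7812500/9 + 390625 + 31250/3 + 13125 + 1250 − 250/3 + 150 + 45 = 11552255/9.
  ∫_0^5 u'(x)^2 dx = ∫_0^5 (64*x^6 + 96*x^5 + 4*x^4 + 8*x^3 + 28*x^2 - 8*x + 4) dx. Term by term:
    ∫_0^5 64*x^6 dx = 5000000/7;  ∫_0^5 96*x^5 dx = 250000;  ∫_0^5 4*x^4 dx = 2500;
    ∫_0^5 8*x^3 dx = 1250;  ∫_0^5 28*x^2 dx = 3500/3;  ∫_0^5 -8*x dx = -100;
    ∫_0^5 4 dx = 20.
  Sum: 5000000/7 + 250000 + 2500 + 1250 + 3500/3 − 100 + 20 = 20351570/21.
Adding: ||u||_{H^1}^2 = 11552255/9 + 20351570/21 = 141920495/63.


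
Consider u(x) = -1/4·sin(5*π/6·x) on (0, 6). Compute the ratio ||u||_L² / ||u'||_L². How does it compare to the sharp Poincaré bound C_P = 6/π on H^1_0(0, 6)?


||u||_L² / ||u'||_L² = 6/(5*π) < C_P = 6/π.

u(x) = -1/4·sin(5*π/6·x), so u'(x) = -5*π*cos(5*π*x/6)/24.
Writing u(x) = A·sin(kπx/L) with A = -1/4 and k = 5, use ∫_0^L sin²(kπx/L) dx = L/2 and ∫_0^L cos²(kπx/L) dx = L/2.
u² = 1/16·sin²(5*π/6·x) and (u')² = 25*π^2/576·cos²(5*π/6·x), and each of sin², cos² integrates to L/2 = 3 over (0, 6).
∫_0^6 u² dx = 3/16, so ||u||_L² = sqrt(3)/4.
∫_0^6 (u')² dx = 25*π^2/192, so ||u'||_L² = 5*sqrt(3)*π/24.
Ratio ||u||_L² / ||u'||_L² = 6/(5*π).
Sharp Poincaré constant on H^1_0(0, 6) is C_P = L/π = 6/π, achieved by sin(π/6·x).
This is the k = 5 harmonic; the ratio L/(kπ) is strictly less than C_P = L/π, consistent with the sharp inequality ||u||_L² ≤ C_P ||u'||_L².


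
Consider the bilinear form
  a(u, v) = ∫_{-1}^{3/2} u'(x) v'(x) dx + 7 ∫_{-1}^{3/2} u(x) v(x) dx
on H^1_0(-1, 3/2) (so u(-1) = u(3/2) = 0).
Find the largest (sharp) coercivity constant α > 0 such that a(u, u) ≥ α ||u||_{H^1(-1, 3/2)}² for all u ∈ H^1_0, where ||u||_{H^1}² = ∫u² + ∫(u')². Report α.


α = 1

Coercivity of a(·,·) on H^1_0(-1, 3/2) means a(u, u) ≥ α ||u||_{H^1}² for every u ∈ H^1_0.
The interval has length L = 5/2, and Poincaré/coercivity depend only on L. Here a(u, u) = ∫(u')² + (7)·∫u².
Here c = 7 ≥ 1, so a(u,u) = ∫(u')² + c∫u² ≥ ∫(u')² + ∫u² = ||u||_{H^1}², i.e. α = 1 works. No larger α is possible: a(u,u) ≥ α||u||_{H^1}² means (1−α)∫(u')² ≥ (α−c)∫u², and for the modes u_n = sin(nπ(x−x₀)/L) (x₀ the left endpoint) one has ∫u_n²/∫(u_n')² = (L/(nπ))² → 0, so a(u_n,u_n)/||u_n||_{H^1}² → 1. Hence the optimal constant is α = 1.
Therefore α = 1.


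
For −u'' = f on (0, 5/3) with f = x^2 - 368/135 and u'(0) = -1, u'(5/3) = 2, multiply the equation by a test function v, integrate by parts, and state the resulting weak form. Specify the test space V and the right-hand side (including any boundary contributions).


V = H^1(0, 5/3) (v unrestricted at boundary; u is determined up to an additive constant); weak form: ∫_0^5/3 u'v' dx = ∫_0^5/3 (x^2 - 368/135) v dx + 2·v(5/3) + v(0) for all v ∈ V.

Multiply both sides by a test function v and integrate from 0 to 5/3:
  ∫_0^5/3 −u''(x) v(x) dx = ∫_0^5/3 f(x) v(x) dx.
Integrate the LHS by parts once:
  ∫_0^5/3 −u'' v dx = −[u'(x) v(x)]_0^5/3 + ∫_0^5/3 u'(x) v'(x) dx.
Thus ∫_0^5/3 u'(x) v'(x) dx = ∫_0^5/3 f(x) v(x) dx + [u'(x) v(x)]_0^5/3.
Choose V so that boundary terms are either known or forced to vanish.
u has inhomogeneous Neumann u'(0) = -1, u'(5/3) = 2. [u' v]_0^5/3 = (2)·v(5/3) − (-1)·v(0) = 2·v(5/3) + v(0). Take V = H^1(0, 5/3); boundary term becomes part of RHS.
Weak formulation: find u (satisfying any essential BC) such that ∫_0^5/3 u'(x) v'(x) dx = ∫_0^5/3 f v dx + 2·v(5/3) + v(0) for all v ∈ V (Neumann data are natural BCs: they enter the RHS as boundary terms).
Substituting f(x) = x^2 - 368/135, the right-hand side is ∫_0^5/3 (x^2 - 368/135) v dx + 2·v(5/3) + v(0).
Compatibility check (pure Neumann): taking v ≡ 1 ∈ V gives 0 = ∫_0^5/3 f dx + (2) − (-1), i.e. ∫_0^5/3 f dx must equal u'(0) − u'(5/3) = -3. Indeed ∫_0^5/3 (x^2 - 368/135) dx = -3, so the data are compatible. The solution is then unique only up to an additive constant (fix it e.g. by requiring ∫_0^5/3 u dx = 0).


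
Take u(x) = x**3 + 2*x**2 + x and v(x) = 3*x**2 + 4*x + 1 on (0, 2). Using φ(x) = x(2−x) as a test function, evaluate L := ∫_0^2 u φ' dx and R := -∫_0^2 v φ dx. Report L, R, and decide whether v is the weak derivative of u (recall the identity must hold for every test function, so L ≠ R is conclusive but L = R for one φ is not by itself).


LHS = -172/15, RHS = -172/15. Yes, v = u' weakly.

u(x) = x**3 + 2*x**2 + x, classical derivative u'(x) = 3*x**2 + 4*x + 1.
φ(x) = x(2−x), so φ'(x) = 2 - 2*x.
Note φ(0) = φ(2) = 0, so the boundary term u·φ vanishes.
LHS = ∫_0^2 u(x) φ'(x) dx = ∫_0^2 (-2*x^4 - 2*x^3 + 2*x^2 + 2*x) dx. Term by term:
  ∫_0^2 -2*x^4 dx = -64/5;  ∫_0^2 -2*x^3 dx = -8;  ∫_0^2 2*x^2 dx = 16/3;
  ∫_0^2 2*x dx = 4.
Sum: -64/5 − 8 + 16/3 + 4 = -172/15.
So LHS = -172/15.
∫_0^2 v(x) φ(x) dx = ∫_0^2 (-3*x^4 + 2*x^3 + 7*x^2 + 2*x) dx. Term by term:
  ∫_0^2 -3*x^4 dx = -96/5;  ∫_0^2 2*x^3 dx = 8;  ∫_0^2 7*x^2 dx = 56/3;
  ∫_0^2 2*x dx = 4.
Sum: -96/5 + 8 + 56/3 + 4 = 172/15.
So RHS = -∫_0^2 v(x) φ(x) dx = -172/15.
LHS = RHS, so the identity holds for this test φ.
Moreover u is smooth here and v(x) = u'(x) = 3*x**2 + 4*x + 1 pointwise, so the identity holds for every test function. Hence v is the weak derivative of u.


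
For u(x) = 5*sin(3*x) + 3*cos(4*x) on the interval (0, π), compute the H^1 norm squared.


||u||_{H^1(0,π)}^2 = -3060/7 + 403*π/2

u'(x) = -12*sin(4*x) + 15*cos(3*x).
Expand u² and (u')² and integrate term by term on (0, π), using: for integers n ≥ 1, ∫_0^π sin²(nx) dx = ∫_0^π cos²(nx) dx = π/2; for n ≠ n', ∫_0^π sin(nx)sin(n'x) dx = ∫_0^π cos(nx)cos(n'x) dx = 0; and by product-to-sum, ∫_0^π sin(nx)cos(n'x) dx = ½∫_0^π [sin((n+n')x) + sin((n−n')x)] dx, which is 0 when n+n' is even and 2n/(n²−n'²) when n+n' is odd (it need not vanish on (0, π)).
  u² squared terms: (3)²·∫cos(4x)² dx = 9·π/2 = 9*π/2;  (5)²·∫sin(3x)² dx = 25·π/2 = 25*π/2.
  u² cross terms: 2·(3)·(5)·∫cos(4x)·sin(3x) dx = 30·(-6/7) = -180/7.
  So ∫_0^π u² dx = 9*π/2 + 25*π/2 − 180/7 = -180/7 + 17*π.
  (u')² squared terms: (-12)²·∫sin(4x)² dx = 144·π/2 = 72*π;  (15)²·∫cos(3x)² dx = 225·π/2 = 225*π/2.
  (u')² cross terms: 2·(-12)·(15)·∫sin(4x)·cos(3x) dx = -360·(8/7) = -2880/7.
  So ∫_0^π (u')² dx = 72*π + 225*π/2 − 2880/7 = -2880/7 + 369*π/2.
||u||_{H^1}^2 = (-180/7 + 17*π) + (-2880/7 + 369*π/2) = -3060/7 + 403*π/2.


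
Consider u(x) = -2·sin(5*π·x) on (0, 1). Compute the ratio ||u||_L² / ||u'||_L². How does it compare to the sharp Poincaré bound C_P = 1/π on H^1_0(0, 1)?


||u||_L² / ||u'||_L² = 1/(5*π) < C_P = 1/π.

u(x) = -2·sin(5*π·x), so u'(x) = -10*π*cos(5*π*x).
Writing u(x) = A·sin(kπx/L) with A = -2 and k = 5, use ∫_0^L sin²(kπx/L) dx = L/2 and ∫_0^L cos²(kπx/L) dx = L/2.
u² = 4·sin²(5*π·x) and (u')² = 100*π^2·cos²(5*π·x), and each of sin², cos² integrates to L/2 = 1/2 over (0, 1).
∫_0^1 u² dx = 2, so ||u||_L² = sqrt(2).
∫_0^1 (u')² dx = 50*π^2, so ||u'||_L² = 5*sqrt(2)*π.
Ratio ||u||_L² / ||u'||_L² = 1/(5*π).
Sharp Poincaré constant on H^1_0(0, 1) is C_P = L/π = 1/π, achieved by sin(π·x).
This is the k = 5 harmonic; the ratio L/(kπ) is strictly less than C_P = L/π, consistent with the sharp inequality ||u||_L² ≤ C_P ||u'||_L².


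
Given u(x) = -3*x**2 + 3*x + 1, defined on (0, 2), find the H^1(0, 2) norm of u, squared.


||u||_{H^1}^2 = 248/5

The H^1 norm (squared) on an interval (0, L) is
  ||u||_{H^1}^2 = ∫_0^L u(x)^2 dx + ∫_0^L u'(x)^2 dx.
Compute u'(x) = 3 - 6*x.
Then u(x)^2 = 9*x**4 - 18*x**3 + 3*x**2 + 6*x + 1 and u'(x)^2 = 36*x**2 - 36*x + 9.
Integrate each monomial from 0 to 2 using ∫_0^2 c·x^n dx = c·2^(n+1)/(n+1):
  ∫_0^2 u(x)^2 dx = ∫_0^2 (9*x^4 - 18*x^3 + 3*x^2 + 6*x + 1) dx. Term by term:
    ∫_0^2 9*x^4 dx = 288/5;  ∫_0^2 -18*x^3 dx = -72;  ∫_0^2 3*x^2 dx = 8;
    ∫_0^2 6*x dx = 12;  ∫_0^2 1 dx = 2.
  Sum: 288/5 − 72 + 8 + 12 + 2 = 38/5.
  ∫_0^2 u'(x)^2 dx = ∫_0^2 (36*x^2 - 36*x + 9) dx. Term by term:
    ∫_0^2 36*x^2 dx = 96;  ∫_0^2 -36*x dx = -72;  ∫_0^2 9 dx = 18.
  Sum: 96 − 72 + 18 = 42.
Adding: ||u||_{H^1}^2 = 38/5 + 42 = 248/5.
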